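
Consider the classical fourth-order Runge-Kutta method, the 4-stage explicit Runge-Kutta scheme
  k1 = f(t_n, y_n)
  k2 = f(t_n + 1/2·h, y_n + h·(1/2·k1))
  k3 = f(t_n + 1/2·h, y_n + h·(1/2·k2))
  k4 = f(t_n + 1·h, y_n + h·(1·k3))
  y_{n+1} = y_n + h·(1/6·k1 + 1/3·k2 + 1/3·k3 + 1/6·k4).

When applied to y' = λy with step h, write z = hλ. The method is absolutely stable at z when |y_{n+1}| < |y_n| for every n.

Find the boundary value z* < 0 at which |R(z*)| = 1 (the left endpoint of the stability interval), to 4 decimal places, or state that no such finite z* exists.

Test eqn y'=λy, z=hλ:
  order 4, 4-stage ⇒ R(z)=1+z+z^2/2+z^3/6+z^4/24
  (e.g. R(-1.57)=0.27062, |R|=0.27062)

Find x<0 with |R(x)|<1.
x=-1.57: |R|=0.2706
|R(-2.88)|=1.1524 |R(-2.15)|=0.3952 |R(-2.11)|=0.3763
Bisect:
  x_lo=-3.5534 |R|=2.9249  x_hi=-0.1438 |R|=0.8661
  mid=-1.84856 |R|=0.29376 →hi
  mid=-2.70096 |R|=0.88012 →hi
  mid=-3.12716 |R|=1.65022 →lo
  mid=-2.91406 |R|=1.21214 →lo
  mid=-2.80751 |R|=1.03401 →lo
  mid=-2.75423 |R|=0.95417 →hi
  mid=-2.78087 |R|=0.99335 →hi
  ...
  [-2.78545,-2.78524] ⇒ x*=-2.7853
Interval (-2.7853, 0).

left endpoint -2.7853.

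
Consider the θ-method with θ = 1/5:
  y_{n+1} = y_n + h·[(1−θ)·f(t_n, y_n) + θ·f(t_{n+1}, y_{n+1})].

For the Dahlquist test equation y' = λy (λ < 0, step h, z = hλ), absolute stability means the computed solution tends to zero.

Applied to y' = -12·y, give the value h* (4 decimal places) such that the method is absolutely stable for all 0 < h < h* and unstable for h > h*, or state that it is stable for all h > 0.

(-3.3333,0); λ=-12 ⇒ h* = (10/3)/12 = 0.2778.

Test eqn y'=λy, z=hλ:
  y_{n+1} = y_n + z·[4/5·y_n + 1/5·y_{n+1}] ⇒ (1 − 1/5z)y_{n+1} = (1 + 4/5z)y_n
  ⇒ R(z) = (1 + 4/5z)/(1 − 1/5z).

Need |R(x)|<1, x<0.
x=-0.84: |R|=0.2808
R=−1: 1+4/5x = −1+1/5x ⇒ -3/5x=2 ⇒ x=2/(-3/5)=-3.3333
Confirm numerically:
  x=-3.289: |R|=0.98395 <1
  x=-2.432: |R|=0.63617 <1
  x=-2.007: |R|=0.43214 <1
  x=-3.528: |R|=1.06848 >1
  x=-3.492: |R|=1.05605 >1
  x=-3.367: |R|=1.01207 >1
So |R|<1 on (-3.3333, 0).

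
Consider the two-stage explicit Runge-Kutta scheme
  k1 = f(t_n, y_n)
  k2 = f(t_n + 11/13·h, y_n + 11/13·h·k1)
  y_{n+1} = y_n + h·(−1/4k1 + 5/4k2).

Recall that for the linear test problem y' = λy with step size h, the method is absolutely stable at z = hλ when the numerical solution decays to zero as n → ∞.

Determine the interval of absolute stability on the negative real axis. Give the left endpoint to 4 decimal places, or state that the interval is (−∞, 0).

(-0.9455, 0).

Test eqn y'=λy, z=hλ:
  k1=λy_n ⇒ h·k1=z·y_n;  k2=λ(1+11/13z)y_n ⇒ h·k2=z(1+11/13z)y_n
  y_{n+1}/y_n = 1 − 1/4z + 5/4z(1+11/13z) = 1 + z + 55/52z²
  so R(z) = 1 + z + 55/52z².

Boundary: |R(x)|=1, x<0.
x=-1.75: |R|=2.4892
R=1: x+55/52x²=0 ⇒ x=−52/55=-0.9455; min R=1−1/(4·55/52)=0.7636>−1
Confirm numerically:
  x=-0.920: |R|=0.97523 <1
  x=-0.812: |R|=0.88538 <1
  x=-0.693: |R|=0.81496 <1
  x=-0.559: |R|=0.77151 <1
  x=-1.355: |R|=1.58695 >1
  x=-0.983: |R|=1.03904 >1
So |R|<1 on (-0.9455, 0).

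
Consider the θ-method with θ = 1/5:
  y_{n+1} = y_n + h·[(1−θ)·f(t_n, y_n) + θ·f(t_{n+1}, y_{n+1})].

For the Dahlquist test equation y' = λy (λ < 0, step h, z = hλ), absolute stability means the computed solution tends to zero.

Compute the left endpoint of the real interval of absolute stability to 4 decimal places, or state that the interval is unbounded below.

Test eqn y'=λy, z=hλ:
  y_{n+1} = y_n + z·[4/5·y_n + 1/5·y_{n+1}] ⇒ (1 − 1/5z)y_{n+1} = (1 + 4/5z)y_n
  Hence R(z) = (1 + 4/5z)/(1 − 1/5z).

Find x<0 with |R(x)|<1.
x=-1.19: |R|=0.0388
R=−1: 1+4/5x = −1+1/5x ⇒ -3/5x=2 ⇒ x=2/(-3/5)=-3.3333
Confirm numerically:
  x=-2.405: |R|=0.62390 <1
  x=-1.515: |R|=0.16270 <1
  x=-1.464: |R|=0.13243 <1
  x=-1.406: |R|=0.09741 <1
  x=-3.451: |R|=1.04177 >1
  x=-3.362: |R|=1.01028 >1
Stable set (-3.3333, 0).

left endpoint -3.3333.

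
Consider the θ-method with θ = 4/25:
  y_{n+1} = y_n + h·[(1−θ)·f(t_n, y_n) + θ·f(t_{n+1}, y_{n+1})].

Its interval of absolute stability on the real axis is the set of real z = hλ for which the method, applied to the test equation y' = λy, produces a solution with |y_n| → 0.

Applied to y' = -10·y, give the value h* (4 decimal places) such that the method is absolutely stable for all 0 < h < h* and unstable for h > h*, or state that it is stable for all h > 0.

Set f=λy, z=hλ:
  y_{n+1} = y_n + z·[21/25·y_n + 4/25·y_{n+1}] ⇒ (1 − 4/25z)y_{n+1} = (1 + 21/25z)y_n
  so R(z) = (1 + 21/25z)/(1 − 4/25z).

Boundary: |R(x)|=1, x<0.
x=-1.54: |R|=0.2356
R=−1: 1+21/25x = −1+4/25x ⇒ -17/25x=2 ⇒ x=2/(-17/25)=-2.9412
Confirm numerically:
  x=-2.589: |R|=0.83067 <1
  x=-1.940: |R|=0.48046 <1
  x=-1.339: |R|=0.10275 <1
  x=-3.362: |R|=1.18607 >1
  x=-3.158: |R|=1.09795 >1
Interval (-2.9412, 0).

(-2.9412,0); λ=-10 ⇒ h* = (50/17)/10 = 0.2941.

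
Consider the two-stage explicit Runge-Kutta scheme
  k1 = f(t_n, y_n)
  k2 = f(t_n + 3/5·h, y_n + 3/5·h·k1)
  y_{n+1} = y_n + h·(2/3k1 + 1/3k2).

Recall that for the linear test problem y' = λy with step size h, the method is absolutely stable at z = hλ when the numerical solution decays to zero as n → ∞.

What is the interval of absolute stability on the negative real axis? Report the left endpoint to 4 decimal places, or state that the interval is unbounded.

On y'=λy, z=hλ:
  k1=λy_n ⇒ h·k1=z·y_n;  k2=λ(1+3/5z)y_n ⇒ h·k2=z(1+3/5z)y_n
  y_{n+1}/y_n = 1 + 2/3z + 1/3z(1+3/5z) = 1 + z + 1/5z²
  ⇒ R(z) = 1 + z + 1/5z².

Need |R(x)|<1, x<0.
x=-0.63: |R|=0.4494
R=1: x+1/5x²=0 ⇒ x=−5=-5.0000; min R=1−1/(4·1/5)=-0.2500>−1
Confirm numerically:
  x=-4.848: |R|=0.85262 <1
  x=-3.666: |R|=0.02191 <1
  x=-2.018: |R|=0.20354 <1
  x=-5.299: |R|=1.31688 >1
  x=-5.102: |R|=1.10408 >1
So |R|<1 on (-5.0000, 0).

(-5.0000, 0).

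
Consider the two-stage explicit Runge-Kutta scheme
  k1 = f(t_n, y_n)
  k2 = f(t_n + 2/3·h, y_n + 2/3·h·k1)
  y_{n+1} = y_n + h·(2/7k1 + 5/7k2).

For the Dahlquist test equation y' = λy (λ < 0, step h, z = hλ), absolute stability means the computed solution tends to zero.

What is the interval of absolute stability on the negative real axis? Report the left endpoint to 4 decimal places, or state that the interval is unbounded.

z∈(-2.1000,0).

Test eqn y'=λy, z=hλ:
  k1=λy_n ⇒ h·k1=z·y_n;  k2=λ(1+2/3z)y_n ⇒ h·k2=z(1+2/3z)y_n
  y_{n+1}/y_n = 1 + 2/7z + 5/7z(1+2/3z) = 1 + z + 10/21z²
  R(z) = 1 + z + 10/21z².

Find x<0 with |R(x)|<1.
x=-0.73: |R|=0.5238
R=1: x+10/21x²=0 ⇒ x=−21/10=-2.1000; min R=1−1/(4·10/21)=0.4750>−1
Confirm numerically:
  x=-2.077: |R|=0.97725 <1
  x=-2.029: |R|=0.93140 <1
  x=-0.892: |R|=0.48689 <1
  x=-2.695: |R|=1.76358 >1
  x=-2.249: |R|=1.15957 >1
  x=-2.158: |R|=1.05960 >1
So |R|<1 on (-2.1000, 0).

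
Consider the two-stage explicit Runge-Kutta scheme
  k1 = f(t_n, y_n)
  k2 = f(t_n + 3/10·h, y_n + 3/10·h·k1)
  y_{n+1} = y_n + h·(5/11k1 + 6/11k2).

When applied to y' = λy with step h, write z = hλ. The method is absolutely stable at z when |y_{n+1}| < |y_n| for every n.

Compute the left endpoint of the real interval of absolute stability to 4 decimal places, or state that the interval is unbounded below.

left endpoint -6.1111.

On y'=λy, z=hλ:
  k1=λy_n ⇒ h·k1=z·y_n;  k2=λ(1+3/10z)y_n ⇒ h·k2=z(1+3/10z)y_n
  y_{n+1}/y_n = 1 + 5/11z + 6/11z(1+3/10z) = 1 + z + 9/55z²
  ⇒ R(z) = 1 + z + 9/55z².

Boundary: |R(x)|=1, x<0.
x=-1.4: |R|=0.0793
R=1: x+9/55x²=0 ⇒ x=−55/9=-6.1111; min R=1−1/(4·9/55)=-0.5278>−1
Confirm numerically:
  x=-6.047: |R|=0.93656 <1
  x=-5.113: |R|=0.16491 <1
  x=-3.518: |R|=0.49278 <1
  x=-2.988: |R|=0.52703 <1
  x=-6.705: |R|=1.65160 >1
  x=-6.440: |R|=1.34659 >1
  x=-6.205: |R|=1.09533 >1
Stable set (-6.1111, 0).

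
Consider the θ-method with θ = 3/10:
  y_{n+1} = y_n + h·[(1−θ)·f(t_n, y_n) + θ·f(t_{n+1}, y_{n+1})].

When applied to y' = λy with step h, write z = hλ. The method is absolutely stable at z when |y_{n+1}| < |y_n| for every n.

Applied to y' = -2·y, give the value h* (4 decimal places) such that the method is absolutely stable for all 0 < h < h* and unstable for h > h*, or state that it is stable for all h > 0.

(-5.0000,0); λ=-2 ⇒ h* = (5)/2 = 2.5000.

On y'=λy, z=hλ:
  y_{n+1} = y_n + z·[7/10·y_n + 3/10·y_{n+1}] ⇒ (1 − 3/10z)y_{n+1} = (1 + 7/10z)y_n
  R(z) = (1 + 7/10z)/(1 − 3/10z).

Boundary: |R(x)|=1, x<0.
x=-1.14: |R|=0.1505
R=−1: 1+7/10x = −1+3/10x ⇒ -2/5x=2 ⇒ x=2/(-2/5)=-5.0000
Confirm numerically:
  x=-3.843: |R|=0.78503 <1
  x=-3.059: |R|=0.59514 <1
  x=-2.222: |R|=0.33325 <1
  x=-5.456: |R|=1.06917 >1
  x=-5.374: |R|=1.05727 >1
  x=-5.112: |R|=1.01768 >1
Stable set (-5.0000, 0).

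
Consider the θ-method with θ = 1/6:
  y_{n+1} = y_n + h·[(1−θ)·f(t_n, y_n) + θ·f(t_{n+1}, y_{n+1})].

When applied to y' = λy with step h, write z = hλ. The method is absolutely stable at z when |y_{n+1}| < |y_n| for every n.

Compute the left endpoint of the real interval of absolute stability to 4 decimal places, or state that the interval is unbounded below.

Set f=λy, z=hλ:
  y_{n+1} = y_n + z·[5/6·y_n + 1/6·y_{n+1}] ⇒ (1 − 1/6z)y_{n+1} = (1 + 5/6z)y_n
  ⇒ R(z) = (1 + 5/6z)/(1 − 1/6z).

Find x<0 with |R(x)|<1.
x=-1.2: |R|=0.0000
R=−1: 1+5/6x = −1+1/6x ⇒ -2/3x=2 ⇒ x=2/(-2/3)=-3.0000
Confirm numerically:
  x=-2.528: |R|=0.77861 <1
  x=-2.015: |R|=0.50842 <1
  x=-1.765: |R|=0.36381 <1
  x=-1.253: |R|=0.03654 <1
  x=-3.411: |R|=1.17469 >1
  x=-3.172: |R|=1.07501 >1
Stable set (-3.0000, 0).

z* = -3.0000.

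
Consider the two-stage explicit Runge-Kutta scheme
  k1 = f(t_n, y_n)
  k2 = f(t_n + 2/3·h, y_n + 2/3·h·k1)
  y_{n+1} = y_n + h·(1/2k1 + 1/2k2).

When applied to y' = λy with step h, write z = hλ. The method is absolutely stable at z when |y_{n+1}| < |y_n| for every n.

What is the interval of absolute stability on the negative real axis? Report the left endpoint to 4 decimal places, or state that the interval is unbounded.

(-3.0000, 0).

Set f=λy, z=hλ:
  k1=λy_n ⇒ h·k1=z·y_n;  k2=λ(1+2/3z)y_n ⇒ h·k2=z(1+2/3z)y_n
  y_{n+1}/y_n = 1 + 1/2z + 1/2z(1+2/3z) = 1 + z + 1/3z²
  so R(z) = 1 + z + 1/3z².

Solve |R(x)|<1 on ℝ⁻.
x=-1.42: |R|=0.2521
R=1: x+1/3x²=0 ⇒ x=−3=-3.0000; min R=1−1/(4·1/3)=0.2500>−1
Confirm numerically:
  x=-2.874: |R|=0.87929 <1
  x=-2.828: |R|=0.83786 <1
  x=-2.812: |R|=0.82378 <1
  x=-2.680: |R|=0.71413 <1
  x=-3.427: |R|=1.48778 >1
  x=-3.327: |R|=1.36264 >1
Interval (-3.0000, 0).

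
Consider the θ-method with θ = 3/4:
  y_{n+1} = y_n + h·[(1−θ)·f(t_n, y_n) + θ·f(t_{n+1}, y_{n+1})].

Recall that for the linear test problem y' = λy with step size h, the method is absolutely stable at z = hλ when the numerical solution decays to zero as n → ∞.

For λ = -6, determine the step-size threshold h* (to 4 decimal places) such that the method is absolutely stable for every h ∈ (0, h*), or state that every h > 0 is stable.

interval (−∞, 0). Any h>0 works for λ=-6.

With y'=λy (z=hλ):
  y_{n+1} = y_n + z·[1/4·y_n + 3/4·y_{n+1}] ⇒ (1 − 3/4z)y_{n+1} = (1 + 1/4z)y_n
  so R(z) = (1 + 1/4z)/(1 − 3/4z).

Find x<0 with |R(x)|<1.
x=-0.66: |R|=0.5585
x=-2: |R|=0.2000
x=-10: |R|=0.1765
x=-100: |R|=0.3158
θ=3/4≥1/2 ⇒ |1+1/4x|<|1−3/4x| ∀x<0 ⇒ stable on all of ℝ⁻.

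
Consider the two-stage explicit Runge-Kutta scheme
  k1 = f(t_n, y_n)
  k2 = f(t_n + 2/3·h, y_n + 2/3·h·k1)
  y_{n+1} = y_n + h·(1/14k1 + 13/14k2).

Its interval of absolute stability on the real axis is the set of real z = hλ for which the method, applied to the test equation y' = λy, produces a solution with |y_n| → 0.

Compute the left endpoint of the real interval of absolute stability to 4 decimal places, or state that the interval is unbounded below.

z* = -1.6154.

On y'=λy, z=hλ:
  k1=λy_n ⇒ h·k1=z·y_n;  k2=λ(1+2/3z)y_n ⇒ h·k2=z(1+2/3z)y_n
  y_{n+1}/y_n = 1 + 1/14z + 13/14z(1+2/3z) = 1 + z + 13/21z²
  R(z) = 1 + z + 13/21z².

Need |R(x)|<1, x<0.
x=-0.35: |R|=0.7258
R=1: x+13/21x²=0 ⇒ x=−21/13=-1.6154; min R=1−1/(4·13/21)=0.5962>−1
Confirm numerically:
  x=-1.574: |R|=0.95968 <1
  x=-1.493: |R|=0.88689 <1
  x=-1.376: |R|=0.79609 <1
  x=-1.197: |R|=0.68998 <1
  x=-2.173: |R|=1.75010 >1
  x=-1.727: |R|=1.11933 >1
So |R|<1 on (-1.6154, 0).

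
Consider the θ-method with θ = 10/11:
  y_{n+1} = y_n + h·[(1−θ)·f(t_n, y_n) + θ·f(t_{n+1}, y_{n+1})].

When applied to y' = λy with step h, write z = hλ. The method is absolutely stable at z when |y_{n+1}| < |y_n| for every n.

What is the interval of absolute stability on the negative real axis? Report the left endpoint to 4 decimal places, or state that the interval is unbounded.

interval (−∞, 0).

With y'=λy (z=hλ):
  y_{n+1} = y_n + z·[1/11·y_n + 10/11·y_{n+1}] ⇒ (1 − 10/11z)y_{n+1} = (1 + 1/11z)y_n
  Hence R(z) = (1 + 1/11z)/(1 − 10/11z).

Need |R(x)|<1, x<0.
x=-0.45: |R|=0.6806
x=-2: |R|=0.2903
x=-10: |R|=0.0090
x=-100: |R|=0.0880
θ=10/11≥1/2 ⇒ |1+1/11x|<|1−10/11x| ∀x<0 ⇒ unbounded interval.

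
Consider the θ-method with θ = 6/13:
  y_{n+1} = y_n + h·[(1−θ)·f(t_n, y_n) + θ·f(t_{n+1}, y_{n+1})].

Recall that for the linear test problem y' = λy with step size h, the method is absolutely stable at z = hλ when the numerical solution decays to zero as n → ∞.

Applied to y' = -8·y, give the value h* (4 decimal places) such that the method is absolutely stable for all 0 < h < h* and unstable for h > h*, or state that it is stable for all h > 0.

(-26.0000,0); λ=-8 ⇒ h* = (26)/8 = 3.2500.

On y'=λy, z=hλ:
  y_{n+1} = y_n + z·[7/13·y_n + 6/13·y_{n+1}] ⇒ (1 − 6/13z)y_{n+1} = (1 + 7/13z)y_n
  ⇒ R(z) = (1 + 7/13z)/(1 − 6/13z).

Need |R(x)|<1, x<0.
x=-0.78: |R|=0.4265
R=−1: 1+7/13x = −1+6/13x ⇒ -1/13x=2 ⇒ x=2/(-1/13)=-26.0000
Confirm numerically:
  x=-22.872: |R|=0.97918 <1
  x=-21.114: |R|=0.96502 <1
  x=-20.625: |R|=0.96069 <1
  x=-12.971: |R|=0.85655 <1
  x=-26.323: |R|=1.00189 >1
  x=-26.097: |R|=1.00057 >1
So |R|<1 on (-26.0000, 0).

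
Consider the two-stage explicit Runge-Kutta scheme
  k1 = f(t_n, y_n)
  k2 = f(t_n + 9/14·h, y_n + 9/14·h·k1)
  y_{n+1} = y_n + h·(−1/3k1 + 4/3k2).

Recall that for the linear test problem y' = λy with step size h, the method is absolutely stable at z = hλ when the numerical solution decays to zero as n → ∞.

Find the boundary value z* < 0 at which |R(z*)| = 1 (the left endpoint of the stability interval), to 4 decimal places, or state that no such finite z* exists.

z* = -1.1667.

With y'=λy (z=hλ):
  k1=λy_n ⇒ h·k1=z·y_n;  k2=λ(1+9/14z)y_n ⇒ h·k2=z(1+9/14z)y_n
  y_{n+1}/y_n = 1 − 1/3z + 4/3z(1+9/14z) = 1 + z + 6/7z²
  R(z) = 1 + z + 6/7z².

Solve |R(x)|<1 on ℝ⁻.
x=-1.21: |R|=1.0449
R=1: x+6/7x²=0 ⇒ x=−7/6=-1.1667; min R=1−1/(4·6/7)=0.7083>−1
Confirm numerically:
  x=-1.060: |R|=0.90309 <1
  x=-0.839: |R|=0.76436 <1
  x=-0.606: |R|=0.70877 <1
  x=-1.459: |R|=1.36558 >1
  x=-1.308: |R|=1.15845 >1
  x=-1.209: |R|=1.04387 >1
Interval (-1.1667, 0).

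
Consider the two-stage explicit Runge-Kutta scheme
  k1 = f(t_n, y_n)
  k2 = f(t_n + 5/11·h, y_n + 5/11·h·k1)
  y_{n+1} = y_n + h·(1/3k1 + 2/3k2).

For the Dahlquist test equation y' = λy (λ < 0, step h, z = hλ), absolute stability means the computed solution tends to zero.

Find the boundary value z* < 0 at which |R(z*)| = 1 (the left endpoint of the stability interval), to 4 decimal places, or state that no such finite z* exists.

left endpoint -3.3000.

Set f=λy, z=hλ:
  k1=λy_n ⇒ h·k1=z·y_n;  k2=λ(1+5/11z)y_n ⇒ h·k2=z(1+5/11z)y_n
  y_{n+1}/y_n = 1 + 1/3z + 2/3z(1+5/11z) = 1 + z + 10/33z²
  R(z) = 1 + z + 10/33z².

Boundary: |R(x)|=1, x<0.
x=-0.79: |R|=0.3991
R=1: x+10/33x²=0 ⇒ x=−33/10=-3.3000; min R=1−1/(4·10/33)=0.1750>−1
Confirm numerically:
  x=-2.186: |R|=0.26206 <1
  x=-1.630: |R|=0.17512 <1
  x=-1.551: |R|=0.17797 <1
  x=-3.512: |R|=1.22562 >1
  x=-3.344: |R|=1.04459 >1
Interval (-3.3000, 0).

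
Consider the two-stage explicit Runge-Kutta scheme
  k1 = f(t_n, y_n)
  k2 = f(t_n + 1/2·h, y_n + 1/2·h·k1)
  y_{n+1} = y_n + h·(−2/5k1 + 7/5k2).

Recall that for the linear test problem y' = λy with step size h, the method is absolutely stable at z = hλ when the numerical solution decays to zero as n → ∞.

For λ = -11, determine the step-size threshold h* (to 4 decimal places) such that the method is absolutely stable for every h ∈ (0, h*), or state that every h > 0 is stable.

(-1.4286,0); λ=-11 ⇒ h* = (10/7)/11 = 0.1299.

Test eqn y'=λy, z=hλ:
  k1=λy_n ⇒ h·k1=z·y_n;  k2=λ(1+1/2z)y_n ⇒ h·k2=z(1+1/2z)y_n
  y_{n+1}/y_n = 1 − 2/5z + 7/5z(1+1/2z) = 1 + z + 7/10z²
  Hence R(z) = 1 + z + 7/10z².

Need |R(x)|<1, x<0.
x=-0.48: |R|=0.6813
R=1: x+7/10x²=0 ⇒ x=−10/7=-1.4286; min R=1−1/(4·7/10)=0.6429>−1
Confirm numerically:
  x=-0.989: |R|=0.69568 <1
  x=-0.981: |R|=0.69265 <1
  x=-0.739: |R|=0.64328 <1
  x=-2.011: |R|=1.81988 >1
  x=-1.969: |R|=1.74487 >1
  x=-1.588: |R|=1.17722 >1
Interval (-1.4286, 0).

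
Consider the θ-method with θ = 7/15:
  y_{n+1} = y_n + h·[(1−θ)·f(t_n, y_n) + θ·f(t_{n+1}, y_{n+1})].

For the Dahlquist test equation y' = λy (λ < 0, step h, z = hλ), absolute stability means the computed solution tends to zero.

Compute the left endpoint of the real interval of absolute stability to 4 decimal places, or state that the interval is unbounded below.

With y'=λy (z=hλ):
  y_{n+1} = y_n + z·[8/15·y_n + 7/15·y_{n+1}] ⇒ (1 − 7/15z)y_{n+1} = (1 + 8/15z)y_n
  R(z) = (1 + 8/15z)/(1 − 7/15z).

Find x<0 with |R(x)|<1.
x=-1.24: |R|=0.2145
R=−1: 1+8/15x = −1+7/15x ⇒ -1/15x=2 ⇒ x=2/(-1/15)=-30.0000
Confirm numerically:
  x=-26.790: |R|=0.98415 <1
  x=-21.553: |R|=0.94907 <1
  x=-20.528: |R|=0.94031 <1
  x=-19.388: |R|=0.92959 <1
  x=-30.377: |R|=1.00166 >1
  x=-30.135: |R|=1.00060 >1
  x=-30.101: |R|=1.00045 >1
Stable set (-30.0000, 0).

z* = -30.0000.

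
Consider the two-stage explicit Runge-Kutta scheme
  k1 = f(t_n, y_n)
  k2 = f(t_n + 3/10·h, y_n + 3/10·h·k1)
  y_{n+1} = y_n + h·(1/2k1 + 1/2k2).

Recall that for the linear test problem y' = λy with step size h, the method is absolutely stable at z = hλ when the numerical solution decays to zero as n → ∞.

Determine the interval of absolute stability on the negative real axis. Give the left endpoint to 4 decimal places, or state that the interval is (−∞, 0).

On y'=λy, z=hλ:
  k1=λy_n ⇒ h·k1=z·y_n;  k2=λ(1+3/10z)y_n ⇒ h·k2=z(1+3/10z)y_n
  y_{n+1}/y_n = 1 + 1/2z + 1/2z(1+3/10z) = 1 + z + 3/20z²
  Hence R(z) = 1 + z + 3/20z².

Find x<0 with |R(x)|<1.
x=-1.59: |R|=0.2108
R=1: x+3/20x²=0 ⇒ x=−20/3=-6.6667; min R=1−1/(4·3/20)=-0.6667>−1
Confirm numerically:
  x=-4.415: |R|=0.49117 <1
  x=-4.299: |R|=0.52679 <1
  x=-3.992: |R|=0.60159 <1
  x=-3.070: |R|=0.65627 <1
  x=-7.252: |R|=1.63673 >1
  x=-6.740: |R|=1.07414 >1
Interval (-6.6667, 0).

(-6.6667, 0).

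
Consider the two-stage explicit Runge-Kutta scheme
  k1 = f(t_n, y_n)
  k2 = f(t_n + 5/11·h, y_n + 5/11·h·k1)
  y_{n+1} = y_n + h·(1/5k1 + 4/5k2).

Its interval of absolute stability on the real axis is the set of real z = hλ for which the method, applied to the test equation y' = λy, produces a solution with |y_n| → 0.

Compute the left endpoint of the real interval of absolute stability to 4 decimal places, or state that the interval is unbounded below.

left endpoint -2.7500.

With y'=λy (z=hλ):
  k1=λy_n ⇒ h·k1=z·y_n;  k2=λ(1+5/11z)y_n ⇒ h·k2=z(1+5/11z)y_n
  y_{n+1}/y_n = 1 + 1/5z + 4/5z(1+5/11z) = 1 + z + 4/11z²
  ⇒ R(z) = 1 + z + 4/11z².

Boundary: |R(x)|=1, x<0.
x=-1.34: |R|=0.3129
R=1: x+4/11x²=0 ⇒ x=−11/4=-2.7500; min R=1−1/(4·4/11)=0.3125>−1
Confirm numerically:
  x=-2.470: |R|=0.74851 <1
  x=-2.192: |R|=0.55522 <1
  x=-2.077: |R|=0.49170 <1
  x=-1.371: |R|=0.31251 <1
  x=-3.164: |R|=1.47633 >1
  x=-2.918: |R|=1.17826 >1
So |R|<1 on (-2.7500, 0).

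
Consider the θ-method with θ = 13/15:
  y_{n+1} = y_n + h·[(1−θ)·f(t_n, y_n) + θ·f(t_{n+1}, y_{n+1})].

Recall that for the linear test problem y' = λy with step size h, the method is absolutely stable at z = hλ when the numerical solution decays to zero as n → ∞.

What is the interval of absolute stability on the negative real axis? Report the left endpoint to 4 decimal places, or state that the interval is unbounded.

With y'=λy (z=hλ):
  y_{n+1} = y_n + z·[2/15·y_n + 13/15·y_{n+1}] ⇒ (1 − 13/15z)y_{n+1} = (1 + 2/15z)y_n
  Hence R(z) = (1 + 2/15z)/(1 − 13/15z).

Solve |R(x)|<1 on ℝ⁻.
x=-0.61: |R|=0.6010
x=-2: |R|=0.2683
x=-10: |R|=0.0345
x=-100: |R|=0.1407
θ=13/15≥1/2 ⇒ |1+2/15x|<|1−13/15x| ∀x<0 ⇒ interval (−∞,0).

unbounded; (−∞, 0).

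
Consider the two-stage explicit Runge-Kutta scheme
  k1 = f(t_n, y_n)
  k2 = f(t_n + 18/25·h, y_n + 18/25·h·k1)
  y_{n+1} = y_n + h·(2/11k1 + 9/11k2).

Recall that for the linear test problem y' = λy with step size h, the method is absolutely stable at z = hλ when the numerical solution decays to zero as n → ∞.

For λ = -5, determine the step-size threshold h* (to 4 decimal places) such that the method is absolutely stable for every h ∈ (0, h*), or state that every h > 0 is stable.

Test eqn y'=λy, z=hλ:
  k1=λy_n ⇒ h·k1=z·y_n;  k2=λ(1+18/25z)y_n ⇒ h·k2=z(1+18/25z)y_n
  y_{n+1}/y_n = 1 + 2/11z + 9/11z(1+18/25z) = 1 + z + 162/275z²
  Hence R(z) = 1 + z + 162/275z².

Boundary: |R(x)|=1, x<0.
x=-1.57: |R|=0.8821
R=1: x+162/275x²=0 ⇒ x=−275/162=-1.6975; min R=1−1/(4·162/275)=0.5756>−1
Confirm numerically:
  x=-1.548: |R|=0.86364 <1
  x=-1.452: |R|=0.78998 <1
  x=-1.274: |R|=0.68214 <1
  x=-1.015: |R|=0.59190 <1
  x=-2.284: |R|=1.78908 >1
  x=-2.255: |R|=1.74054 >1
  x=-2.145: |R|=1.56542 >1
Stable set (-1.6975, 0).

(-1.6975,0); λ=-5 ⇒ h* = (275/162)/5 = 0.3395.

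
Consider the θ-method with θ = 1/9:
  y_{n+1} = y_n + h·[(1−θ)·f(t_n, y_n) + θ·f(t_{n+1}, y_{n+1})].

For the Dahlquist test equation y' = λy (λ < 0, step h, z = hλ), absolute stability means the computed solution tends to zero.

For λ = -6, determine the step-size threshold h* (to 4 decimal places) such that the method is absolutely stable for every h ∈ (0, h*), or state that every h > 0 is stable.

With y'=λy (z=hλ):
  y_{n+1} = y_n + z·[8/9·y_n + 1/9·y_{n+1}] ⇒ (1 − 1/9z)y_{n+1} = (1 + 8/9z)y_n
  so R(z) = (1 + 8/9z)/(1 − 1/9z).

Find x<0 with |R(x)|<1.
x=-0.65: |R|=0.3938
R=−1: 1+8/9x = −1+1/9x ⇒ -7/9x=2 ⇒ x=2/(-7/9)=-2.5714
Confirm numerically:
  x=-2.445: |R|=0.92267 <1
  x=-2.123: |R|=0.71779 <1
  x=-1.881: |R|=0.55583 <1
  x=-1.649: |R|=0.39365 <1
  x=-2.754: |R|=1.10873 >1
  x=-2.711: |R|=1.08343 >1
Interval (-2.5714, 0).

(-2.5714,0); λ=-6 ⇒ h* = (18/7)/6 = 0.4286.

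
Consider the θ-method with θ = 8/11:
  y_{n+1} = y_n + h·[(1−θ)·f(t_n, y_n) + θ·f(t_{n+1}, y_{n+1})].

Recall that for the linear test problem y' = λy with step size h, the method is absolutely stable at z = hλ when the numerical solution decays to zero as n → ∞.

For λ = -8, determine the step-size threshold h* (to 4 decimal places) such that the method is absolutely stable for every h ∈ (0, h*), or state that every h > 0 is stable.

interval (−∞, 0). Any h>0 works for λ=-8.

With y'=λy (z=hλ):
  y_{n+1} = y_n + z·[3/11·y_n + 8/11·y_{n+1}] ⇒ (1 − 8/11z)y_{n+1} = (1 + 3/11z)y_n
  so R(z) = (1 + 3/11z)/(1 − 8/11z).

Solve |R(x)|<1 on ℝ⁻.
x=-0.94: |R|=0.4417
x=-2: |R|=0.1852
x=-10: |R|=0.2088
x=-100: |R|=0.3564
θ=8/11≥1/2 ⇒ |1+3/11x|<|1−8/11x| ∀x<0 ⇒ interval (−∞,0).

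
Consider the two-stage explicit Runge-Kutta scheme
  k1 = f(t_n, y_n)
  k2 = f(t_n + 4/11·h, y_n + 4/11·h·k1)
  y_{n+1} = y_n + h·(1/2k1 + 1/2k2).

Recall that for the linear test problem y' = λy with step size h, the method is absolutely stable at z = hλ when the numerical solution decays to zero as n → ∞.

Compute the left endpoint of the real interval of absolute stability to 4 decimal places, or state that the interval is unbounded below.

z* = -5.5000.

Set f=λy, z=hλ:
  k1=λy_n ⇒ h·k1=z·y_n;  k2=λ(1+4/11z)y_n ⇒ h·k2=z(1+4/11z)y_n
  y_{n+1}/y_n = 1 + 1/2z + 1/2z(1+4/11z) = 1 + z + 2/11z²
  R(z) = 1 + z + 2/11z².

Need |R(x)|<1, x<0.
x=-1.02: |R|=0.1692
R=1: x+2/11x²=0 ⇒ x=−11/2=-5.5000; min R=1−1/(4·2/11)=-0.3750>−1
Confirm numerically:
  x=-4.013: |R|=0.08497 <1
  x=-3.158: |R|=0.34473 <1
  x=-3.126: |R|=0.34930 <1
  x=-5.686: |R|=1.19229 >1
  x=-5.669: |R|=1.17419 >1
Interval (-5.5000, 0).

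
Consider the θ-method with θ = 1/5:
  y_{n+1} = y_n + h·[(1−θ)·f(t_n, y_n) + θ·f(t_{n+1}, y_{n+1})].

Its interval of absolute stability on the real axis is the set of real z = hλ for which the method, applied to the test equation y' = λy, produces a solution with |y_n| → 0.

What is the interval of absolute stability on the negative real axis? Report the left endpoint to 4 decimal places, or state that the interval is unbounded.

Test eqn y'=λy, z=hλ:
  y_{n+1} = y_n + z·[4/5·y_n + 1/5·y_{n+1}] ⇒ (1 − 1/5z)y_{n+1} = (1 + 4/5z)y_n
  R(z) = (1 + 4/5z)/(1 − 1/5z).

Need |R(x)|<1, x<0.
x=-0.77: |R|=0.3328
R=−1: 1+4/5x = −1+1/5x ⇒ -3/5x=2 ⇒ x=2/(-3/5)=-3.3333
Confirm numerically:
  x=-3.069: |R|=0.90172 <1
  x=-2.104: |R|=0.48086 <1
  x=-1.955: |R|=0.40546 <1
  x=-1.624: |R|=0.22585 <1
  x=-3.793: |R|=1.15683 >1
  x=-3.534: |R|=1.07054 >1
  x=-3.522: |R|=1.06642 >1
So |R|<1 on (-3.3333, 0).

z∈(-3.3333,0).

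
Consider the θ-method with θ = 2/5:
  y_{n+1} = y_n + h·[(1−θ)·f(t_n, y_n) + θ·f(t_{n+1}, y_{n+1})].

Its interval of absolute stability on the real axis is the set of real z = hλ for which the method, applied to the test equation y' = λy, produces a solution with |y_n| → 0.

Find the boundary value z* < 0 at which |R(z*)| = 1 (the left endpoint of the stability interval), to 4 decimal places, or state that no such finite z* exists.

z* = -10.0000.

Set f=λy, z=hλ:
  y_{n+1} = y_n + z·[3/5·y_n + 2/5·y_{n+1}] ⇒ (1 − 2/5z)y_{n+1} = (1 + 3/5z)y_n
  R(z) = (1 + 3/5z)/(1 − 2/5z).

Find x<0 with |R(x)|<1.
x=-1.58: |R|=0.0319
R=−1: 1+3/5x = −1+2/5x ⇒ -1/5x=2 ⇒ x=2/(-1/5)=-10.0000
Confirm numerically:
  x=-9.928: |R|=0.99710 <1
  x=-6.904: |R|=0.83539 <1
  x=-6.153: |R|=0.77771 <1
  x=-4.677: |R|=0.62916 <1
  x=-10.500: |R|=1.01923 >1
  x=-10.275: |R|=1.01076 >1
So |R|<1 on (-10.0000, 0).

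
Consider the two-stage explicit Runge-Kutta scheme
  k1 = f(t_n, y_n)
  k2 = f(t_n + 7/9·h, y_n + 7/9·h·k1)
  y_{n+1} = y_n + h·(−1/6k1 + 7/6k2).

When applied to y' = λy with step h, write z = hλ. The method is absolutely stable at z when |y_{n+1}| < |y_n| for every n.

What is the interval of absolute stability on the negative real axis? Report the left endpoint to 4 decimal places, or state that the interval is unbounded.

Set f=λy, z=hλ:
  k1=λy_n ⇒ h·k1=z·y_n;  k2=λ(1+7/9z)y_n ⇒ h·k2=z(1+7/9z)y_n
  y_{n+1}/y_n = 1 − 1/6z + 7/6z(1+7/9z) = 1 + z + 49/54z²
  R(z) = 1 + z + 49/54z².

Boundary: |R(x)|=1, x<0.
x=-1.25: |R|=1.1678
R=1: x+49/54x²=0 ⇒ x=−54/49=-1.1020; min R=1−1/(4·49/54)=0.7245>−1
Confirm numerically:
  x=-1.057: |R|=0.95680 <1
  x=-0.982: |R|=0.89303 <1
  x=-0.533: |R|=0.72478 <1
  x=-1.435: |R|=1.43356 >1
  x=-1.368: |R|=1.33014 >1
Stable set (-1.1020, 0).

z∈(-1.1020,0).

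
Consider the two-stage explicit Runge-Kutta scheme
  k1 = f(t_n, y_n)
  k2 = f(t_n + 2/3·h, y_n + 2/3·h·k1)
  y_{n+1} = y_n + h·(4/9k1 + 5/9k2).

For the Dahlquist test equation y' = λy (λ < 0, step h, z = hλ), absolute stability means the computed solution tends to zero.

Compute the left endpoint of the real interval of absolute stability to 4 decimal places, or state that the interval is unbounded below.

With y'=λy (z=hλ):
  k1=λy_n ⇒ h·k1=z·y_n;  k2=λ(1+2/3z)y_n ⇒ h·k2=z(1+2/3z)y_n
  y_{n+1}/y_n = 1 + 4/9z + 5/9z(1+2/3z) = 1 + z + 10/27z²
  ⇒ R(z) = 1 + z + 10/27z².

Need |R(x)|<1, x<0.
x=-1.22: |R|=0.3313
R=1: x+10/27x²=0 ⇒ x=−27/10=-2.7000; min R=1−1/(4·10/27)=0.3250>−1
Confirm numerically:
  x=-2.511: |R|=0.82423 <1
  x=-2.293: |R|=0.65435 <1
  x=-1.741: |R|=0.38162 <1
  x=-1.428: |R|=0.32725 <1
  x=-3.247: |R|=1.65782 >1
  x=-2.824: |R|=1.12969 >1
Stable set (-2.7000, 0).

z* = -2.7000.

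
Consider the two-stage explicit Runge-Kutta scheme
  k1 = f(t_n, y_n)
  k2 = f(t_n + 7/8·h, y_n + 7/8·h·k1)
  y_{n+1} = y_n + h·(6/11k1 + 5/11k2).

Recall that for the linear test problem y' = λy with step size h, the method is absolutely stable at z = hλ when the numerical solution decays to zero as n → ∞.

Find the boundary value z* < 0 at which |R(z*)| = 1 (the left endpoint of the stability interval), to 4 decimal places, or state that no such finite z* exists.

left endpoint -2.5143.

Set f=λy, z=hλ:
  k1=λy_n ⇒ h·k1=z·y_n;  k2=λ(1+7/8z)y_n ⇒ h·k2=z(1+7/8z)y_n
  y_{n+1}/y_n = 1 + 6/11z + 5/11z(1+7/8z) = 1 + z + 35/88z²
  ⇒ R(z) = 1 + z + 35/88z².

Need |R(x)|<1, x<0.
x=-0.56: |R|=0.5647
R=1: x+35/88x²=0 ⇒ x=−88/35=-2.5143; min R=1−1/(4·35/88)=0.3714>−1
Confirm numerically:
  x=-2.277: |R|=0.78511 <1
  x=-1.513: |R|=0.39746 <1
  x=-1.291: |R|=0.37188 <1
  x=-1.133: |R|=0.37756 <1
  x=-2.654: |R|=1.14748 >1
  x=-2.544: |R|=1.03007 >1
Stable set (-2.5143, 0).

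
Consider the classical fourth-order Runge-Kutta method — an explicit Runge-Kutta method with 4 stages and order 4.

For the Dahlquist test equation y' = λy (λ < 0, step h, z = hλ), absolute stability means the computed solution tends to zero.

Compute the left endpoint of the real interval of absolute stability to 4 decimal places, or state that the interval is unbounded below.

With y'=λy (z=hλ):
  order 4, 4-stage ⇒ R(z)=1+z+z^2/2+z^3/6+z^4/24
  (e.g. R(-1.4)=0.28273, |R|=0.28273)

Boundary: |R(x)|=1, x<0.
x=-1.4: |R|=0.2827
|R(-2.48)|=0.6292 |R(-1.57)|=0.2706 |R(-0.96)|=0.3887
Bisect:
  x_lo=-3.4608 |R|=2.5966  x_hi=-0.0545 |R|=0.9470
  mid=-1.75765 |R|=0.27969 →hi
  mid=-2.60923 |R|=0.76542 →hi
  mid=-3.03503 |R|=1.44660 →lo
  mid=-2.82213 |R|=1.05697 →lo
  mid=-2.71568 |R|=0.90002 →hi
  mid=-2.76891 |R|=0.97557 →hi
  mid=-2.79552 |R|=1.01552 →lo
  mid=-2.78221 |R|=0.99536 →hi
  mid=-2.78887 |R|=1.00540 →lo
  mid=-2.78554 |R|=1.00037 →lo
  ...
  [-2.78533,-2.78512] ⇒ x*=-2.7853
So |R|<1 on (-2.7853, 0).

left endpoint -2.7853.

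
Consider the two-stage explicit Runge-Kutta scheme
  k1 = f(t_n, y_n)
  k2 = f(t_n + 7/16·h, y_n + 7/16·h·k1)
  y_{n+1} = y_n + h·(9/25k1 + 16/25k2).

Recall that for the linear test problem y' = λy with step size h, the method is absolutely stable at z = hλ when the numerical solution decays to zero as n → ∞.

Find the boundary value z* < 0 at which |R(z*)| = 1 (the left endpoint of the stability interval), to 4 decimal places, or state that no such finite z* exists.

left endpoint -3.5714.

Test eqn y'=λy, z=hλ:
  k1=λy_n ⇒ h·k1=z·y_n;  k2=λ(1+7/16z)y_n ⇒ h·k2=z(1+7/16z)y_n
  y_{n+1}/y_n = 1 + 9/25z + 16/25z(1+7/16z) = 1 + z + 7/25z²
  ⇒ R(z) = 1 + z + 7/25z².

Need |R(x)|<1, x<0.
x=-1.79: |R|=0.1071
R=1: x+7/25x²=0 ⇒ x=−25/7=-3.5714; min R=1−1/(4·7/25)=0.1071>−1
Confirm numerically:
  x=-2.842: |R|=0.41955 <1
  x=-2.168: |R|=0.14806 <1
  x=-2.043: |R|=0.12568 <1
  x=-4.034: |R|=1.52248 >1
  x=-3.813: |R|=1.25791 >1
Stable set (-3.5714, 0).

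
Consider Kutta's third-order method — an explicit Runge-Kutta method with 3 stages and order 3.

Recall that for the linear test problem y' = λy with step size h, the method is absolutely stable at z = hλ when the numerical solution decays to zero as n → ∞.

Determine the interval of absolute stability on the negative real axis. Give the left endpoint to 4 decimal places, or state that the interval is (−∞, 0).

Set f=λy, z=hλ:
  order 3, 3-stage ⇒ R(z)=1+z+z^2/2+z^3/6
  (e.g. R(-0.3)=0.74050, |R|=0.74050)

Find x<0 with |R(x)|<1.
x=-0.3: |R|=0.7405
|R(-1.56)|=0.0241 |R(-1.29)|=0.1843 |R(-1.25)|=0.2057
Bisect:
  x_lo=-2.8772 |R|=1.7078  x_hi=-0.1595 |R|=0.8526
  mid=-1.51833 |R|=0.05096 →hi
  mid=-2.19777 |R|=0.55195 →hi
  mid=-2.53750 |R|=1.04116 →lo
  mid=-2.36763 |R|=0.77683 →hi
  mid=-2.45257 |R|=0.90375 →hi
  mid=-2.49503 |R|=0.97111 →hi
  mid=-2.51626 |R|=1.00579 →lo
  mid=-2.50565 |R|=0.98837 →hi
  mid=-2.51095 |R|=0.99706 →hi
  ...
  [-2.51278,-2.51261] ⇒ x*=-2.5127
Stable set (-2.5127, 0).

(-2.5127, 0).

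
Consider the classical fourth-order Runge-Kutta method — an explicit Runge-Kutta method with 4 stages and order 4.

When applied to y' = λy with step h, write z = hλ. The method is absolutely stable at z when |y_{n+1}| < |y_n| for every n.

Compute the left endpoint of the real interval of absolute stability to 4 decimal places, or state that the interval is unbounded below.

With y'=λy (z=hλ):
  order 4, 4-stage ⇒ R(z)=1+z+z^2/2+z^3/6+z^4/24
  (e.g. R(-0.6)=0.54940, |R|=0.54940)

Find x<0 with |R(x)|<1.
x=-0.6: |R|=0.5494
|R(-2.77)|=0.9772 |R(-2.08)|=0.3633 |R(-0.87)|=0.4226
Bisect:
  x_lo=-3.4615 |R|=2.5990  x_hi=-0.2328 |R|=0.7923
  mid=-1.84718 |R|=0.29350 →hi
  mid=-2.65435 |R|=0.81988 →hi
  mid=-3.05794 |R|=1.49515 →lo
  mid=-2.85615 |R|=1.11219 →lo
  mid=-2.75525 |R|=0.95564 →hi
  mid=-2.80570 |R|=1.03120 →lo
  mid=-2.78048 |R|=0.99276 →hi
  ...
  [-2.78540,-2.78521] ⇒ x*=-2.7853
Stable set (-2.7853, 0).

z* = -2.7853.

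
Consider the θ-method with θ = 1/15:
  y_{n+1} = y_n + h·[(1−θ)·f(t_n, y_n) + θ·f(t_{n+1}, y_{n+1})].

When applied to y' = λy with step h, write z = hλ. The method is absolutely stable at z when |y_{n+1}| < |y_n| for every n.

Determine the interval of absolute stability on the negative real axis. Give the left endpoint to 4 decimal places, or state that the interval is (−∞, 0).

z∈(-2.3077,0).

With y'=λy (z=hλ):
  y_{n+1} = y_n + z·[14/15·y_n + 1/15·y_{n+1}] ⇒ (1 − 1/15z)y_{n+1} = (1 + 14/15z)y_n
  Hence R(z) = (1 + 14/15z)/(1 − 1/15z).

Find x<0 with |R(x)|<1.
x=-0.36: |R|=0.6484
R=−1: 1+14/15x = −1+1/15x ⇒ -13/15x=2 ⇒ x=2/(-13/15)=-2.3077
Confirm numerically:
  x=-2.165: |R|=0.89193 <1
  x=-1.427: |R|=0.30304 <1
  x=-1.198: |R|=0.10940 <1
  x=-2.594: |R|=1.21155 >1
  x=-2.465: |R|=1.11709 >1
  x=-2.383: |R|=1.05632 >1
Interval (-2.3077, 0).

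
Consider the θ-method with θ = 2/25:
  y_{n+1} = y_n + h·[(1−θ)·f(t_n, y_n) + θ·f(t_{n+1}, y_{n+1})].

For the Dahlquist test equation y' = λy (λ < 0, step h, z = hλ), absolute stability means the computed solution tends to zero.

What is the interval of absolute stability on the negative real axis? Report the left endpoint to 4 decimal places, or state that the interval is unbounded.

z∈(-2.3810,0).

On y'=λy, z=hλ:
  y_{n+1} = y_n + z·[23/25·y_n + 2/25·y_{n+1}] ⇒ (1 − 2/25z)y_{n+1} = (1 + 23/25z)y_n
  so R(z) = (1 + 23/25z)/(1 − 2/25z).

Need |R(x)|<1, x<0.
x=-1.02: |R|=0.0570
R=−1: 1+23/25x = −1+2/25x ⇒ -21/25x=2 ⇒ x=2/(-21/25)=-2.3810
Confirm numerically:
  x=-1.660: |R|=0.46540 <1
  x=-1.638: |R|=0.44822 <1
  x=-1.022: |R|=0.05524 <1
  x=-2.775: |R|=1.27087 >1
  x=-2.767: |R|=1.26551 >1
  x=-2.629: |R|=1.17215 >1
So |R|<1 on (-2.3810, 0).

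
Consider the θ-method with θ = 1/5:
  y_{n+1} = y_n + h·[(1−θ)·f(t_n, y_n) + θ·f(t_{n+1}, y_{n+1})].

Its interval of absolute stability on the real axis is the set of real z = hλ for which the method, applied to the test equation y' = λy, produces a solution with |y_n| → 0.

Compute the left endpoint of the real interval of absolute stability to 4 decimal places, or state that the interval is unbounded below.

Set f=λy, z=hλ:
  y_{n+1} = y_n + z·[4/5·y_n + 1/5·y_{n+1}] ⇒ (1 − 1/5z)y_{n+1} = (1 + 4/5z)y_n
  R(z) = (1 + 4/5z)/(1 − 1/5z).

Need |R(x)|<1, x<0.
x=-1.77: |R|=0.3072
R=−1: 1+4/5x = −1+1/5x ⇒ -3/5x=2 ⇒ x=2/(-3/5)=-3.3333
Confirm numerically:
  x=-3.072: |R|=0.90287 <1
  x=-1.814: |R|=0.33108 <1
  x=-1.389: |R|=0.08702 <1
  x=-3.825: |R|=1.16714 >1
  x=-3.641: |R|=1.10682 >1
Stable set (-3.3333, 0).

z* = -3.3333.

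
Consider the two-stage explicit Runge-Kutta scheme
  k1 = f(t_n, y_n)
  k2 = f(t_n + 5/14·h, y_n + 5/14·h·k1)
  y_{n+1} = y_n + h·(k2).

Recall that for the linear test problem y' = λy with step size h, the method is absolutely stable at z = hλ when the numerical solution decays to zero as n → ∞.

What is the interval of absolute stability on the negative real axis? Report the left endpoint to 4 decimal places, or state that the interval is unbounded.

(-2.8000, 0).

Test eqn y'=λy, z=hλ:
  k1=λy_n ⇒ h·k1=z·y_n;  k2=λ(1+5/14z)y_n ⇒ h·k2=z(1+5/14z)y_n
  y_{n+1}/y_n = 1 + z(1+5/14z) = 1 + z + 5/14z²
  R(z) = 1 + z + 5/14z².

Solve |R(x)|<1 on ℝ⁻.
x=-1.53: |R|=0.3060
R=1: x+5/14x²=0 ⇒ x=−14/5=-2.8000; min R=1−1/(4·5/14)=0.3000>−1
Confirm numerically:
  x=-1.399: |R|=0.30000 <1
  x=-1.252: |R|=0.30782 <1
  x=-1.202: |R|=0.31400 <1
  x=-1.197: |R|=0.31472 <1
  x=-2.960: |R|=1.16914 >1
  x=-2.856: |R|=1.05712 >1
Stable set (-2.8000, 0).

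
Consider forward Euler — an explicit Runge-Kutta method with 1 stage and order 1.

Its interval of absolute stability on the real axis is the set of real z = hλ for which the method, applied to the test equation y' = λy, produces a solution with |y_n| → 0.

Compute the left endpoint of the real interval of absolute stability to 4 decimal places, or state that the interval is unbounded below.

Set f=λy, z=hλ:
  order 1, 1-stage ⇒ R(z)=1+z
  (e.g. R(-1.29)=-0.29000, |R|=0.29000)

Boundary: |R(x)|=1, x<0.
x=-1.29: |R|=0.2900
|R(-2.32)|=1.3200 |R(-0.95)|=0.0500 |R(-0.64)|=0.3600
Bisect:
  x_lo=-2.7274 |R|=1.7274  x_hi=-0.2988 |R|=0.7012
  mid=-1.51308 |R|=0.51308 →hi
  mid=-2.12024 |R|=1.12024 →lo
  mid=-1.81666 |R|=0.81666 →hi
  mid=-1.96845 |R|=0.96845 →hi
  mid=-2.04435 |R|=1.04435 →lo
  mid=-2.00640 |R|=1.00640 →lo
  mid=-1.98743 |R|=0.98743 →hi
  mid=-1.99691 |R|=0.99691 →hi
  mid=-2.00166 |R|=1.00166 →lo
  mid=-1.99928 |R|=0.99928 →hi
  ...
  [-2.00003,-1.99988] ⇒ x*=-2.0000
Stable set (-2.0000, 0).

left endpoint -2.0000.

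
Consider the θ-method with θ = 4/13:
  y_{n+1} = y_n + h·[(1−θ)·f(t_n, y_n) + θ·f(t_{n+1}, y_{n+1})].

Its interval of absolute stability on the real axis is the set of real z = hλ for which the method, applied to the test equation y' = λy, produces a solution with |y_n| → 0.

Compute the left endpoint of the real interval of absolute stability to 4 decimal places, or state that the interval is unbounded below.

Set f=λy, z=hλ:
  y_{n+1} = y_n + z·[9/13·y_n + 4/13·y_{n+1}] ⇒ (1 − 4/13z)y_{n+1} = (1 + 9/13z)y_n
  R(z) = (1 + 9/13z)/(1 − 4/13z).

Solve |R(x)|<1 on ℝ⁻.
x=-0.48: |R|=0.5818
R=−1: 1+9/13x = −1+4/13x ⇒ -5/13x=2 ⇒ x=2/(-5/13)=-5.2000
Confirm numerically:
  x=-4.609: |R|=0.90600 <1
  x=-3.929: |R|=0.77869 <1
  x=-3.606: |R|=0.70938 <1
  x=-2.537: |R|=0.42479 <1
  x=-5.717: |R|=1.07207 >1
  x=-5.499: |R|=1.04272 >1
Interval (-5.2000, 0).

z* = -5.2000.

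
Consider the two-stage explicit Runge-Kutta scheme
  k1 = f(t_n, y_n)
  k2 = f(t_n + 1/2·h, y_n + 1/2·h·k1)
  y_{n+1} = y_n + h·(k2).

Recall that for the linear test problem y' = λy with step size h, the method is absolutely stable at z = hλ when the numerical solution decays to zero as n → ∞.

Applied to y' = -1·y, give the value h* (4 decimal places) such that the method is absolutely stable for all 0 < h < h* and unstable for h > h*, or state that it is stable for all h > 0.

With y'=λy (z=hλ):
  k1=λy_n ⇒ h·k1=z·y_n;  k2=λ(1+1/2z)y_n ⇒ h·k2=z(1+1/2z)y_n
  y_{n+1}/y_n = 1 + z(1+1/2z) = 1 + z + 1/2z²
  so R(z) = 1 + z + 1/2z².

Need |R(x)|<1, x<0.
x=-0.98: |R|=0.5002
R=1: x+1/2x²=0 ⇒ x=−2=-2.0000; min R=1−1/(4·1/2)=0.5000>−1
Confirm numerically:
  x=-1.649: |R|=0.71060 <1
  x=-1.409: |R|=0.58364 <1
  x=-1.232: |R|=0.52691 <1
  x=-2.298: |R|=1.34240 >1
  x=-2.025: |R|=1.02531 >1
Interval (-2.0000, 0).

(-2.0000,0); λ=-1 ⇒ h* = (2)/1 = 2.0000.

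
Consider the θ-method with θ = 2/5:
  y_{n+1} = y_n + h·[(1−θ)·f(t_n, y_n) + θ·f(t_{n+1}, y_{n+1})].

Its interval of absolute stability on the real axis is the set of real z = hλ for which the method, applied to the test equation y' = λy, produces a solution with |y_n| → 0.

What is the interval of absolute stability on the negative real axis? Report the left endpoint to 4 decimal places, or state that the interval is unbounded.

z∈(-10.0000,0).

On y'=λy, z=hλ:
  y_{n+1} = y_n + z·[3/5·y_n + 2/5·y_{n+1}] ⇒ (1 − 2/5z)y_{n+1} = (1 + 3/5z)y_n
  so R(z) = (1 + 3/5z)/(1 − 2/5z).

Need |R(x)|<1, x<0.
x=-1.27: |R|=0.1578
R=−1: 1+3/5x = −1+2/5x ⇒ -1/5x=2 ⇒ x=2/(-1/5)=-10.0000
Confirm numerically:
  x=-9.149: |R|=0.96347 <1
  x=-6.577: |R|=0.81145 <1
  x=-6.466: |R|=0.80292 <1
  x=-5.630: |R|=0.73124 <1
  x=-10.136: |R|=1.00538 >1
  x=-10.053: |R|=1.00211 >1
So |R|<1 on (-10.0000, 0).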